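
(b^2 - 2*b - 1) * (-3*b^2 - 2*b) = -3*b^4 + 4*b^3 + 7*b^2 + 2*b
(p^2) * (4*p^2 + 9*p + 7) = 4*p^4 + 9*p^3 + 7*p^2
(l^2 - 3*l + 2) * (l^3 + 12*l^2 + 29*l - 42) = l^5 + 9*l^4 - 5*l^3 - 105*l^2 + 184*l - 84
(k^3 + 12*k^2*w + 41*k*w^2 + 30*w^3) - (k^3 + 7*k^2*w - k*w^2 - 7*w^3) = 5*k^2*w + 42*k*w^2 + 37*w^3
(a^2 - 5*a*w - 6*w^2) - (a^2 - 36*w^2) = -5*a*w + 30*w^2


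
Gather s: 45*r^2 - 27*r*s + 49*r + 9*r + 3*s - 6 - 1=45*r^2 + 58*r + s*(3 - 27*r) - 7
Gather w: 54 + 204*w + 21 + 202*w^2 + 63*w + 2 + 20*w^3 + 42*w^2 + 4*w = 20*w^3 + 244*w^2 + 271*w + 77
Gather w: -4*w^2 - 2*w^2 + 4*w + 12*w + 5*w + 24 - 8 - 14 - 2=-6*w^2 + 21*w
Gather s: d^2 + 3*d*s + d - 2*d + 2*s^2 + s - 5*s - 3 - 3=d^2 - d + 2*s^2 + s*(3*d - 4) - 6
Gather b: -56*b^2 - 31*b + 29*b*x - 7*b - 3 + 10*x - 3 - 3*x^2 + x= -56*b^2 + b*(29*x - 38) - 3*x^2 + 11*x - 6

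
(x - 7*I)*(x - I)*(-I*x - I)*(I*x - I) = x^4 - 8*I*x^3 - 8*x^2 + 8*I*x + 7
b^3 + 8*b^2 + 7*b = b*(b + 1)*(b + 7)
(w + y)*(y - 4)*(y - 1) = w*y^2 - 5*w*y + 4*w + y^3 - 5*y^2 + 4*y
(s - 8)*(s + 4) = s^2 - 4*s - 32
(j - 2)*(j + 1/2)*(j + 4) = j^3 + 5*j^2/2 - 7*j - 4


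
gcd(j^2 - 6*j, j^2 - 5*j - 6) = j - 6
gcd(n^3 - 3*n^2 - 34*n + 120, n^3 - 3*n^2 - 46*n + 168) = n - 4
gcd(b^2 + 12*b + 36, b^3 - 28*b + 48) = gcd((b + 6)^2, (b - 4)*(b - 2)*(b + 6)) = b + 6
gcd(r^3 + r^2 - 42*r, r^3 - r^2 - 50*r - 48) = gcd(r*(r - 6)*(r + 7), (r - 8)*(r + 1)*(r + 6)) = 1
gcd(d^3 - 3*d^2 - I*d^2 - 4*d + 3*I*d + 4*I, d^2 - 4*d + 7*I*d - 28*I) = d - 4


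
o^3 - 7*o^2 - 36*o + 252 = (o - 7)*(o - 6)*(o + 6)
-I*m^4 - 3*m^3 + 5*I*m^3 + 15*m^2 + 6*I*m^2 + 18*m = m*(m - 6)*(m - 3*I)*(-I*m - I)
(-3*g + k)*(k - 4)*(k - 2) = -3*g*k^2 + 18*g*k - 24*g + k^3 - 6*k^2 + 8*k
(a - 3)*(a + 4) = a^2 + a - 12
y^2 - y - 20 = (y - 5)*(y + 4)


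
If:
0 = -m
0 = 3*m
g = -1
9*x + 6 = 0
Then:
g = -1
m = 0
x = -2/3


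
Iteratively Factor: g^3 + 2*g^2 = (g)*(g^2 + 2*g) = g*(g + 2)*(g)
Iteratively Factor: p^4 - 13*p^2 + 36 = (p + 3)*(p^3 - 3*p^2 - 4*p + 12) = (p - 3)*(p + 3)*(p^2 - 4) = (p - 3)*(p + 2)*(p + 3)*(p - 2)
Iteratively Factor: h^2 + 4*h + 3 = (h + 3)*(h + 1)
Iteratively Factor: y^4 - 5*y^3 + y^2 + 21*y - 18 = (y - 1)*(y^3 - 4*y^2 - 3*y + 18) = (y - 3)*(y - 1)*(y^2 - y - 6) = (y - 3)*(y - 1)*(y + 2)*(y - 3)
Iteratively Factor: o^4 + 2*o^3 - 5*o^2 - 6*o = (o + 1)*(o^3 + o^2 - 6*o) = (o + 1)*(o + 3)*(o^2 - 2*o) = (o - 2)*(o + 1)*(o + 3)*(o)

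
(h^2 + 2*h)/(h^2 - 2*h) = (h + 2)/(h - 2)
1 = 1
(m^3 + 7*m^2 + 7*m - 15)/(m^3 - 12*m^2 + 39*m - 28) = (m^2 + 8*m + 15)/(m^2 - 11*m + 28)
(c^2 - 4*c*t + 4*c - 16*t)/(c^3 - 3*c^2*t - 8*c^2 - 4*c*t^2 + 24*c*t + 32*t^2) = (c + 4)/(c^2 + c*t - 8*c - 8*t)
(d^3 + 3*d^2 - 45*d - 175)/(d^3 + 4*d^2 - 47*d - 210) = (d + 5)/(d + 6)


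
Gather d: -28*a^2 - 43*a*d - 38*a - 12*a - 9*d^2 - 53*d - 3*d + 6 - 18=-28*a^2 - 50*a - 9*d^2 + d*(-43*a - 56) - 12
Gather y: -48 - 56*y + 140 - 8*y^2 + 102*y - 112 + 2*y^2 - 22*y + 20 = -6*y^2 + 24*y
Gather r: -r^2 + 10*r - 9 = -r^2 + 10*r - 9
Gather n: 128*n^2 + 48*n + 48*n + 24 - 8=128*n^2 + 96*n + 16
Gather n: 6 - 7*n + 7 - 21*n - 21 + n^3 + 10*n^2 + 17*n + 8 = n^3 + 10*n^2 - 11*n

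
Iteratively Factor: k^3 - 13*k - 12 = (k - 4)*(k^2 + 4*k + 3) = (k - 4)*(k + 1)*(k + 3)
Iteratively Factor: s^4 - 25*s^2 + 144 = (s + 4)*(s^3 - 4*s^2 - 9*s + 36) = (s - 3)*(s + 4)*(s^2 - s - 12) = (s - 3)*(s + 3)*(s + 4)*(s - 4)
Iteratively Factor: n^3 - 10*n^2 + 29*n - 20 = (n - 1)*(n^2 - 9*n + 20) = (n - 5)*(n - 1)*(n - 4)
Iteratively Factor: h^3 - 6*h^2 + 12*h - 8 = (h - 2)*(h^2 - 4*h + 4) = (h - 2)^2*(h - 2)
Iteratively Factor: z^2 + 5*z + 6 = (z + 2)*(z + 3)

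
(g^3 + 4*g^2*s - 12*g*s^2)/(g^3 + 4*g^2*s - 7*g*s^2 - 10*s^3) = g*(g + 6*s)/(g^2 + 6*g*s + 5*s^2)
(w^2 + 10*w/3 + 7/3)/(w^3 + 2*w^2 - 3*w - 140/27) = 9*(w + 1)/(9*w^2 - 3*w - 20)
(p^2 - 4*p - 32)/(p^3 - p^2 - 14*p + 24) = (p - 8)/(p^2 - 5*p + 6)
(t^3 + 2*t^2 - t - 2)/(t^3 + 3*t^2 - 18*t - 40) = (t^2 - 1)/(t^2 + t - 20)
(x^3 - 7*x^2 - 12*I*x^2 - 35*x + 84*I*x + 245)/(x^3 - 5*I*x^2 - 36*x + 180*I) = (x^2 - 7*x*(1 + I) + 49*I)/(x^2 - 36)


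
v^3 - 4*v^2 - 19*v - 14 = (v - 7)*(v + 1)*(v + 2)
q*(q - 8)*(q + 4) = q^3 - 4*q^2 - 32*q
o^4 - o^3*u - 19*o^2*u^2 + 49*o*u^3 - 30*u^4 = (o - 3*u)*(o - 2*u)*(o - u)*(o + 5*u)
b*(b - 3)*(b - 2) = b^3 - 5*b^2 + 6*b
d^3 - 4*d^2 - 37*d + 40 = (d - 8)*(d - 1)*(d + 5)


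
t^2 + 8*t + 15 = (t + 3)*(t + 5)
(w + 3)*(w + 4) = w^2 + 7*w + 12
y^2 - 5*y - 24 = (y - 8)*(y + 3)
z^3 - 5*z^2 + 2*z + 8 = (z - 4)*(z - 2)*(z + 1)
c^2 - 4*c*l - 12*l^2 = (c - 6*l)*(c + 2*l)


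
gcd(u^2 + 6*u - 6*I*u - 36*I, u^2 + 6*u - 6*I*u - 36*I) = u^2 + u*(6 - 6*I) - 36*I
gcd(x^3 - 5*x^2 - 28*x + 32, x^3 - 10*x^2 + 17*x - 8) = x^2 - 9*x + 8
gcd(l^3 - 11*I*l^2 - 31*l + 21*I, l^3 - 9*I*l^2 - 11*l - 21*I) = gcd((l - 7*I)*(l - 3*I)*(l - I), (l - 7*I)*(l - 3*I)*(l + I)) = l^2 - 10*I*l - 21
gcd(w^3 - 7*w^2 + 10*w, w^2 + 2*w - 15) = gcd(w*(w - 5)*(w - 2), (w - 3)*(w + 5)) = 1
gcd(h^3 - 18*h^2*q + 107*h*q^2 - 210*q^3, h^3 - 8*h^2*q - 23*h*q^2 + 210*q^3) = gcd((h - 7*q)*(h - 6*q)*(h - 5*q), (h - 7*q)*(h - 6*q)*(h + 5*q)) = h^2 - 13*h*q + 42*q^2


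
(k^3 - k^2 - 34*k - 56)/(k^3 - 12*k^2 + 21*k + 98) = (k + 4)/(k - 7)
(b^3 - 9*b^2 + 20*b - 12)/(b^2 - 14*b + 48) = (b^2 - 3*b + 2)/(b - 8)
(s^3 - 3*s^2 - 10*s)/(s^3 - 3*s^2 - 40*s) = (-s^2 + 3*s + 10)/(-s^2 + 3*s + 40)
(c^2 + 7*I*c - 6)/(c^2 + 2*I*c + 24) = (c + I)/(c - 4*I)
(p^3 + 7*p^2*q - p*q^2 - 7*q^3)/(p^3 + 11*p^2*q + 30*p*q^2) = (p^3 + 7*p^2*q - p*q^2 - 7*q^3)/(p*(p^2 + 11*p*q + 30*q^2))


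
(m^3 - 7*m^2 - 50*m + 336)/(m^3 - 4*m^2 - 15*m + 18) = (m^2 - m - 56)/(m^2 + 2*m - 3)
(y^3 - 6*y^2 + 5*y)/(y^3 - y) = (y - 5)/(y + 1)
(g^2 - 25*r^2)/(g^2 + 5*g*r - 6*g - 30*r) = (g - 5*r)/(g - 6)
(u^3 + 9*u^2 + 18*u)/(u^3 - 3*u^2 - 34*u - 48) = u*(u + 6)/(u^2 - 6*u - 16)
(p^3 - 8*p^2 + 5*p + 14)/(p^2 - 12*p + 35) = (p^2 - p - 2)/(p - 5)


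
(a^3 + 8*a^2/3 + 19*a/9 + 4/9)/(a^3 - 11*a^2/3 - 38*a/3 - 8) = (a + 1/3)/(a - 6)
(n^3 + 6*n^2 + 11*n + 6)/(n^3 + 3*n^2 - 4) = (n^2 + 4*n + 3)/(n^2 + n - 2)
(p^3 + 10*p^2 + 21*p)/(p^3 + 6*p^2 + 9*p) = (p + 7)/(p + 3)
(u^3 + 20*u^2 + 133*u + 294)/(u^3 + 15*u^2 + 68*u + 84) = (u + 7)/(u + 2)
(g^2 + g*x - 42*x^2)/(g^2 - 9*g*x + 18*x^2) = (-g - 7*x)/(-g + 3*x)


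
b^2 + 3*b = b*(b + 3)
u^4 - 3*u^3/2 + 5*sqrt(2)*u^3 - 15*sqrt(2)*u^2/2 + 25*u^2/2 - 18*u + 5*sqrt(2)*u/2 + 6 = (u - 1)*(u - 1/2)*(u + 2*sqrt(2))*(u + 3*sqrt(2))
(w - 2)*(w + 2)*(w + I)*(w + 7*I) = w^4 + 8*I*w^3 - 11*w^2 - 32*I*w + 28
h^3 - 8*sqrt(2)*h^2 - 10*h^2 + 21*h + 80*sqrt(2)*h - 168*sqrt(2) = (h - 7)*(h - 3)*(h - 8*sqrt(2))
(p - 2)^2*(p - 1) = p^3 - 5*p^2 + 8*p - 4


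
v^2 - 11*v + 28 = (v - 7)*(v - 4)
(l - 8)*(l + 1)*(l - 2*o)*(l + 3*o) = l^4 + l^3*o - 7*l^3 - 6*l^2*o^2 - 7*l^2*o - 8*l^2 + 42*l*o^2 - 8*l*o + 48*o^2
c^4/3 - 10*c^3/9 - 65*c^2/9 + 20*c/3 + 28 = (c/3 + 1)*(c - 6)*(c - 7/3)*(c + 2)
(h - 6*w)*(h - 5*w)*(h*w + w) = h^3*w - 11*h^2*w^2 + h^2*w + 30*h*w^3 - 11*h*w^2 + 30*w^3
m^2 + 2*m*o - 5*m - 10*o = (m - 5)*(m + 2*o)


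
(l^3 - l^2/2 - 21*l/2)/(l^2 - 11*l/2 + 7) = l*(l + 3)/(l - 2)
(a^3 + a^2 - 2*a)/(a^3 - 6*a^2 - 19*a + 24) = a*(a + 2)/(a^2 - 5*a - 24)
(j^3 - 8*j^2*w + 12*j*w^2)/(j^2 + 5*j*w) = (j^2 - 8*j*w + 12*w^2)/(j + 5*w)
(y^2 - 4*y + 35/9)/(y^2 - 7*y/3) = (y - 5/3)/y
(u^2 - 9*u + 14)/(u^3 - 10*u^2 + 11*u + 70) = (u - 2)/(u^2 - 3*u - 10)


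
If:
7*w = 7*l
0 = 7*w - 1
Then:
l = 1/7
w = 1/7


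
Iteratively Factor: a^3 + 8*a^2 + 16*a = (a + 4)*(a^2 + 4*a) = a*(a + 4)*(a + 4)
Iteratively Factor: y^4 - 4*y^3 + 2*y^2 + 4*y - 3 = (y - 1)*(y^3 - 3*y^2 - y + 3) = (y - 1)^2*(y^2 - 2*y - 3) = (y - 3)*(y - 1)^2*(y + 1)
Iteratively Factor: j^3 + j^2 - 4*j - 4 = (j - 2)*(j^2 + 3*j + 2) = (j - 2)*(j + 2)*(j + 1)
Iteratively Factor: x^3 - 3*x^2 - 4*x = (x - 4)*(x^2 + x) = (x - 4)*(x + 1)*(x)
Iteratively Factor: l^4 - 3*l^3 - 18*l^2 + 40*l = (l + 4)*(l^3 - 7*l^2 + 10*l) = (l - 5)*(l + 4)*(l^2 - 2*l) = (l - 5)*(l - 2)*(l + 4)*(l)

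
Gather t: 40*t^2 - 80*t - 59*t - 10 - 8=40*t^2 - 139*t - 18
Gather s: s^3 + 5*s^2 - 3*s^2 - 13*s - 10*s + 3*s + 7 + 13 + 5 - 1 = s^3 + 2*s^2 - 20*s + 24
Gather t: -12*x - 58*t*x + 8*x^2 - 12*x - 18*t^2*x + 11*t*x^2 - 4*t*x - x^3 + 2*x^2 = -18*t^2*x + t*(11*x^2 - 62*x) - x^3 + 10*x^2 - 24*x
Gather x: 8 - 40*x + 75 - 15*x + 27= 110 - 55*x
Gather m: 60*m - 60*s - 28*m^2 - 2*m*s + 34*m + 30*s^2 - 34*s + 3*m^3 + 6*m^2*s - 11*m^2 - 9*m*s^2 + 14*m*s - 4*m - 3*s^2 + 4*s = 3*m^3 + m^2*(6*s - 39) + m*(-9*s^2 + 12*s + 90) + 27*s^2 - 90*s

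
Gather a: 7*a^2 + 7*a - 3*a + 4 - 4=7*a^2 + 4*a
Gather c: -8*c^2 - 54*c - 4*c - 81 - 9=-8*c^2 - 58*c - 90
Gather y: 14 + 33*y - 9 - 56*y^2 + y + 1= -56*y^2 + 34*y + 6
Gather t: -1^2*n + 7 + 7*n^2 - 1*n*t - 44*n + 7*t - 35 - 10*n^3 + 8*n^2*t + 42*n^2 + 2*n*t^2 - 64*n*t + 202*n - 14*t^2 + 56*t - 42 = -10*n^3 + 49*n^2 + 157*n + t^2*(2*n - 14) + t*(8*n^2 - 65*n + 63) - 70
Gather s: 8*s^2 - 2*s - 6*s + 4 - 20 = 8*s^2 - 8*s - 16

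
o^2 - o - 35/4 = (o - 7/2)*(o + 5/2)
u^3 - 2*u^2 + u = u*(u - 1)^2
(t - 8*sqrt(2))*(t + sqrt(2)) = t^2 - 7*sqrt(2)*t - 16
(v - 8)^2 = v^2 - 16*v + 64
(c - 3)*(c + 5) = c^2 + 2*c - 15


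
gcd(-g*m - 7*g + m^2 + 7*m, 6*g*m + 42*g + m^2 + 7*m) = m + 7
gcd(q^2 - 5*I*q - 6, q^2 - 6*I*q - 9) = q - 3*I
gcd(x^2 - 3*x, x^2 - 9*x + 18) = x - 3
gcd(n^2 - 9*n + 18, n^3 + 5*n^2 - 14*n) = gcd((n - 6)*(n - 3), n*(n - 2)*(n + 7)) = 1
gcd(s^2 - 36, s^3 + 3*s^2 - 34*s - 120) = s - 6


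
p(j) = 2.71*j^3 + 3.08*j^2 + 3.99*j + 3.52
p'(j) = 8.13*j^2 + 6.16*j + 3.99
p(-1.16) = -1.19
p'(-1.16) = 7.78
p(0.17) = 4.30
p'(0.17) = 5.27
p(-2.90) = -48.24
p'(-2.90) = 54.50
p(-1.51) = -4.81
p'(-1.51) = 13.23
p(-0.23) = 2.73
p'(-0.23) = 3.00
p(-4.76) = -237.96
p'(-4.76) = 158.87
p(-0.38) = 2.30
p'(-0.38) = 2.82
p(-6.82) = -740.09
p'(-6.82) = 340.12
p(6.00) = 723.70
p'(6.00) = 333.63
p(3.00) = 116.38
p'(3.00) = 95.64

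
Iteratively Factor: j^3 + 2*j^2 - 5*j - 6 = (j + 1)*(j^2 + j - 6) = (j + 1)*(j + 3)*(j - 2)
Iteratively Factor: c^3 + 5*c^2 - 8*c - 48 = (c + 4)*(c^2 + c - 12) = (c - 3)*(c + 4)*(c + 4)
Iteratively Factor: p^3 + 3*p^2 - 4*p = (p + 4)*(p^2 - p) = p*(p + 4)*(p - 1)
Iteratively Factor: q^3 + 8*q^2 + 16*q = (q + 4)*(q^2 + 4*q) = q*(q + 4)*(q + 4)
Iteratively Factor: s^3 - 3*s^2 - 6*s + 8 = (s - 4)*(s^2 + s - 2) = (s - 4)*(s - 1)*(s + 2)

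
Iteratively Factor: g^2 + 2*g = (g)*(g + 2)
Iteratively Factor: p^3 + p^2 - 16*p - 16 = (p + 1)*(p^2 - 16) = (p + 1)*(p + 4)*(p - 4)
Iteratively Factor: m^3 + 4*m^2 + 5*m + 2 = (m + 1)*(m^2 + 3*m + 2) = (m + 1)*(m + 2)*(m + 1)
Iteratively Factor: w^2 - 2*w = (w)*(w - 2)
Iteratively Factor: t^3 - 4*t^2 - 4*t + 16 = (t + 2)*(t^2 - 6*t + 8) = (t - 2)*(t + 2)*(t - 4)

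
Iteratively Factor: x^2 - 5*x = (x - 5)*(x)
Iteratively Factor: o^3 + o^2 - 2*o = (o + 2)*(o^2 - o) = (o - 1)*(o + 2)*(o)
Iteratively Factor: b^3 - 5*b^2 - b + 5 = (b - 5)*(b^2 - 1) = (b - 5)*(b - 1)*(b + 1)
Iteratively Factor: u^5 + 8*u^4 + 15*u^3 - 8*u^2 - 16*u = (u)*(u^4 + 8*u^3 + 15*u^2 - 8*u - 16) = u*(u + 4)*(u^3 + 4*u^2 - u - 4) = u*(u + 4)^2*(u^2 - 1) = u*(u - 1)*(u + 4)^2*(u + 1)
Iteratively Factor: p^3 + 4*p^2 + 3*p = (p + 3)*(p^2 + p) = (p + 1)*(p + 3)*(p)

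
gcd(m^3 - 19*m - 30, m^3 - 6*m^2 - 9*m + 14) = m + 2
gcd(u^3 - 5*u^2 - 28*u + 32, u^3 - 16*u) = u + 4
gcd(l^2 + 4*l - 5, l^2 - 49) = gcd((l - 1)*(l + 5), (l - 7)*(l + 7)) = 1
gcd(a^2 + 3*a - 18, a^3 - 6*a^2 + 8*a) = 1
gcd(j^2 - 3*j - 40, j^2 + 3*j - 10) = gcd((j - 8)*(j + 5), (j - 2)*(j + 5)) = j + 5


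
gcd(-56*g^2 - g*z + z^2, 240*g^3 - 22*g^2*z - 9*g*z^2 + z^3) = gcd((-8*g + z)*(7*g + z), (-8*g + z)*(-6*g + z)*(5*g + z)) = -8*g + z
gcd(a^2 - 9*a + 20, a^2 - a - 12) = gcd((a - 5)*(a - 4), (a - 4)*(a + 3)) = a - 4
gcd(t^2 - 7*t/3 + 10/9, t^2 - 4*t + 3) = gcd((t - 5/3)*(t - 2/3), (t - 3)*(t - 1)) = 1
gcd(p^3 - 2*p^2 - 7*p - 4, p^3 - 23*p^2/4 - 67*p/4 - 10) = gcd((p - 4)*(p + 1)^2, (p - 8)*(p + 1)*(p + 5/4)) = p + 1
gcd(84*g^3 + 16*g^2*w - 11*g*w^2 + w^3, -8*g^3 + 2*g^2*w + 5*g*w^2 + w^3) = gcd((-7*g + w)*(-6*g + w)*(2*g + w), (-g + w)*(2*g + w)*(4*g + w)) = 2*g + w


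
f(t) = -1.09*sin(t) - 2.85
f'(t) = -1.09*cos(t)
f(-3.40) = -3.13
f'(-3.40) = 1.05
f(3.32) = -2.66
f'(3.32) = 1.07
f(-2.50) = -2.20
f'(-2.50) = 0.87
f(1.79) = -3.91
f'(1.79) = 0.24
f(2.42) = -3.57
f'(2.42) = 0.82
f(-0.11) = -2.73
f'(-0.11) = -1.08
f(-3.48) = -3.21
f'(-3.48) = 1.03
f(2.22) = -3.72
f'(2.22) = 0.66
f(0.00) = -2.85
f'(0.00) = -1.09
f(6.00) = -2.55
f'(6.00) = -1.05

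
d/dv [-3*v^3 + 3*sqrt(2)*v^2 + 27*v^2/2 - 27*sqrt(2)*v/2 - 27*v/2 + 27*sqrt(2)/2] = -9*v^2 + 6*sqrt(2)*v + 27*v - 27*sqrt(2)/2 - 27/2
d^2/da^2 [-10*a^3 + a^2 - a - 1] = 2 - 60*a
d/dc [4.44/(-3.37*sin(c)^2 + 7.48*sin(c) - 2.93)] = (29.9256*sin(c) - 33.2112)*cos(c)/(3.37*sin(c)^2 - 7.48*sin(c) + 2.93)^2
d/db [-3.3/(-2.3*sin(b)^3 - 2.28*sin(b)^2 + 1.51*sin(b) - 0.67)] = (-22.77*sin(b)^2 - 15.048*sin(b) + 4.983)*cos(b)/(2.3*sin(b)^3 + 2.28*sin(b)^2 - 1.51*sin(b) + 0.67)^2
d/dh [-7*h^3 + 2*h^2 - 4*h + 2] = -21*h^2 + 4*h - 4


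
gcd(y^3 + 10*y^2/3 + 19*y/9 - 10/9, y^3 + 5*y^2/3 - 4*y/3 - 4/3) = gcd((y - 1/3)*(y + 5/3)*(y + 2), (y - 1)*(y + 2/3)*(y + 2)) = y + 2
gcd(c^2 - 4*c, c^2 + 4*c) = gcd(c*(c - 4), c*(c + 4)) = c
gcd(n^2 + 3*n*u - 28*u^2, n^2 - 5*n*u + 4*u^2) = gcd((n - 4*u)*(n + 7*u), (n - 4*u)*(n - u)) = -n + 4*u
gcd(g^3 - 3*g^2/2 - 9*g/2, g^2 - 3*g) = g^2 - 3*g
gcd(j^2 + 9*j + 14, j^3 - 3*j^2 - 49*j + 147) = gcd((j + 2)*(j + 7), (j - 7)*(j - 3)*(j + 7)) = j + 7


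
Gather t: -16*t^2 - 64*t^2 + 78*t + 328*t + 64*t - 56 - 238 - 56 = -80*t^2 + 470*t - 350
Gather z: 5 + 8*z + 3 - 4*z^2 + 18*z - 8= -4*z^2 + 26*z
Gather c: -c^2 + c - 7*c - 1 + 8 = -c^2 - 6*c + 7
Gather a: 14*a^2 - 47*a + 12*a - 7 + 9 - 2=14*a^2 - 35*a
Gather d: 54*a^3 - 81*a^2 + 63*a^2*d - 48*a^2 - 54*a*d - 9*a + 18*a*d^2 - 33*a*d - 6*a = 54*a^3 - 129*a^2 + 18*a*d^2 - 15*a + d*(63*a^2 - 87*a)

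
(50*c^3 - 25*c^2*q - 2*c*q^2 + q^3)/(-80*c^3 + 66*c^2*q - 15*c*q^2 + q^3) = (5*c + q)/(-8*c + q)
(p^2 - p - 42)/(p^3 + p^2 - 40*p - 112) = (p + 6)/(p^2 + 8*p + 16)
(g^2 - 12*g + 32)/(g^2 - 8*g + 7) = (g^2 - 12*g + 32)/(g^2 - 8*g + 7)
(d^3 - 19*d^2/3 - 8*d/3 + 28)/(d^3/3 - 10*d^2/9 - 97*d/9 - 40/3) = 3*(-3*d^3 + 19*d^2 + 8*d - 84)/(-3*d^3 + 10*d^2 + 97*d + 120)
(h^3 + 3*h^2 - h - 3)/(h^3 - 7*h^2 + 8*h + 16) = (h^2 + 2*h - 3)/(h^2 - 8*h + 16)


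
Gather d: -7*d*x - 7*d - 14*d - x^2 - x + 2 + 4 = d*(-7*x - 21) - x^2 - x + 6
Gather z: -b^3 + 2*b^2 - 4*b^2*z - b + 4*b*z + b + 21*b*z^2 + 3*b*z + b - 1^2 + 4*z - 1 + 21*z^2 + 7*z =-b^3 + 2*b^2 + b + z^2*(21*b + 21) + z*(-4*b^2 + 7*b + 11) - 2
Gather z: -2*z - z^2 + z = -z^2 - z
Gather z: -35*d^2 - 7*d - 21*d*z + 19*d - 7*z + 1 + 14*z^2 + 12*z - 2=-35*d^2 + 12*d + 14*z^2 + z*(5 - 21*d) - 1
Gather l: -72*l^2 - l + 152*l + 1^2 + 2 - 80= -72*l^2 + 151*l - 77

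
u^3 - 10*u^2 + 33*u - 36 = (u - 4)*(u - 3)^2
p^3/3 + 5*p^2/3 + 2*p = p*(p/3 + 1)*(p + 2)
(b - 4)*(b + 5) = b^2 + b - 20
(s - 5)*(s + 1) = s^2 - 4*s - 5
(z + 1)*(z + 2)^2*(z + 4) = z^4 + 9*z^3 + 28*z^2 + 36*z + 16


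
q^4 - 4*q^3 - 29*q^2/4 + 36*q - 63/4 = (q - 7/2)*(q - 3)*(q - 1/2)*(q + 3)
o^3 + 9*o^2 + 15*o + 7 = (o + 1)^2*(o + 7)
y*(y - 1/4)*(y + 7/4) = y^3 + 3*y^2/2 - 7*y/16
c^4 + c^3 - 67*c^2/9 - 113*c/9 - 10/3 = (c - 3)*(c + 1/3)*(c + 5/3)*(c + 2)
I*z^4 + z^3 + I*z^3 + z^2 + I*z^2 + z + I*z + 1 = (z + 1)*(z - I)*(z + I)*(I*z + 1)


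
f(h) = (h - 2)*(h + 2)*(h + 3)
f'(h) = (h - 2)*(h + 2) + (h - 2)*(h + 3) + (h + 2)*(h + 3)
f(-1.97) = -0.12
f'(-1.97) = -4.18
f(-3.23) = -1.48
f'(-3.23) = 7.92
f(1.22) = -10.60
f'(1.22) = 7.79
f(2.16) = 3.43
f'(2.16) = 22.96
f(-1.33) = -3.73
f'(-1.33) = -6.67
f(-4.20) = -16.37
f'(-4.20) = 23.72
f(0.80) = -12.77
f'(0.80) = 2.72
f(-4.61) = -27.78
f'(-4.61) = 32.10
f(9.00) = 924.00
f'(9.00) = 293.00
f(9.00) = 924.00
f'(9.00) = 293.00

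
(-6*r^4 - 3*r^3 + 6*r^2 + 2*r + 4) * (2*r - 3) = -12*r^5 + 12*r^4 + 21*r^3 - 14*r^2 + 2*r - 12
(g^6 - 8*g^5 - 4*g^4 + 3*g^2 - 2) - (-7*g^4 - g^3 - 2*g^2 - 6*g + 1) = g^6 - 8*g^5 + 3*g^4 + g^3 + 5*g^2 + 6*g - 3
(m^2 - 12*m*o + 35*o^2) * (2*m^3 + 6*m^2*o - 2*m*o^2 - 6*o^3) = 2*m^5 - 18*m^4*o - 4*m^3*o^2 + 228*m^2*o^3 + 2*m*o^4 - 210*o^5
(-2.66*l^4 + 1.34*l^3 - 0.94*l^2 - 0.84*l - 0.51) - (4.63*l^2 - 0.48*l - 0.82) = -2.66*l^4 + 1.34*l^3 - 5.57*l^2 - 0.36*l + 0.31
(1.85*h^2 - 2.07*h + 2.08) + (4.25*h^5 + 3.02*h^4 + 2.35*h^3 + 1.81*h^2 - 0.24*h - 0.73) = 4.25*h^5 + 3.02*h^4 + 2.35*h^3 + 3.66*h^2 - 2.31*h + 1.35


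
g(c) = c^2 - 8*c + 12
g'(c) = 2*c - 8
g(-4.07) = 61.12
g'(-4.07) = -16.14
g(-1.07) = 21.70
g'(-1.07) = -10.14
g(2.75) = -2.44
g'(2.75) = -2.50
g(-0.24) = 13.98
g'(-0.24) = -8.48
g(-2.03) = 32.36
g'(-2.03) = -12.06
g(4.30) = -3.91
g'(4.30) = 0.60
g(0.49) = 8.32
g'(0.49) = -7.02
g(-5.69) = 89.90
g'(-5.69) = -19.38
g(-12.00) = 252.00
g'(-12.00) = -32.00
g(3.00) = -3.00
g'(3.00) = -2.00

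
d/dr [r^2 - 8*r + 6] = 2*r - 8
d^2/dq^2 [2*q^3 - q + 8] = 12*q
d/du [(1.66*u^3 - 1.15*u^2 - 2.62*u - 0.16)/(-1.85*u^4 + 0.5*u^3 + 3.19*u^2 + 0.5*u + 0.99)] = (3.071*u^6 - 4.255*u^5 - 8.6706*u^4 + 3.096*u^3 + 12.953*u^2 - 1.2562*u - 2.5138)/(3.4225*u^8 - 1.85*u^7 - 11.553*u^6 + 1.34*u^5 + 7.0131*u^4 + 4.18*u^3 + 6.5662*u^2 + 0.99*u + 0.9801)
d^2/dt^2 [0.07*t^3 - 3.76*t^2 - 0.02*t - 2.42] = 0.42*t - 7.52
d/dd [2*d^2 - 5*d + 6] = 4*d - 5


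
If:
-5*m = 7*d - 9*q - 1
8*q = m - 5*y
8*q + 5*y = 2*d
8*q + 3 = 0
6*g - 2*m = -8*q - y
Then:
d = -19/136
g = 43/136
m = -19/68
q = -3/8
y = 37/68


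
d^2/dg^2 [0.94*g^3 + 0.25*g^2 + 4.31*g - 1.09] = 5.64*g + 0.5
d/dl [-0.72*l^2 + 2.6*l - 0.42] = 2.6 - 1.44*l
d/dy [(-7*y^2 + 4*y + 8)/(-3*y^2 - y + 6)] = (19*y^2 - 36*y + 32)/(9*y^4 + 6*y^3 - 35*y^2 - 12*y + 36)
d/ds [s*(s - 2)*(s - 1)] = 3*s^2 - 6*s + 2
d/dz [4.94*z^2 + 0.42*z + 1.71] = 9.88*z + 0.42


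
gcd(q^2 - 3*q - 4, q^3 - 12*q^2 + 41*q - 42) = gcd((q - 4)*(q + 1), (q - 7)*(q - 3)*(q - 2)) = 1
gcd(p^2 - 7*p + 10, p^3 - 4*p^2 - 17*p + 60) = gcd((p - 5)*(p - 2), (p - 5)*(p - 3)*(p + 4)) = p - 5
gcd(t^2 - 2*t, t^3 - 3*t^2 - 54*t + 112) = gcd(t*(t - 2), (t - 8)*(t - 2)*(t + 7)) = t - 2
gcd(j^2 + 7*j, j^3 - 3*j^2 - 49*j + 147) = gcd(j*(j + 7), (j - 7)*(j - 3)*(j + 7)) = j + 7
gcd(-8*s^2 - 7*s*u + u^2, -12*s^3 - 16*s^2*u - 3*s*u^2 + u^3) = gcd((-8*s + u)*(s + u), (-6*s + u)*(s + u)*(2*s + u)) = s + u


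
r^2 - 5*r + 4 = (r - 4)*(r - 1)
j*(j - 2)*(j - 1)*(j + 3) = j^4 - 7*j^2 + 6*j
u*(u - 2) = u^2 - 2*u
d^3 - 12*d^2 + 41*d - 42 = (d - 7)*(d - 3)*(d - 2)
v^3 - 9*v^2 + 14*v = v*(v - 7)*(v - 2)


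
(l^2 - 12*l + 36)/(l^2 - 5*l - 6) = (l - 6)/(l + 1)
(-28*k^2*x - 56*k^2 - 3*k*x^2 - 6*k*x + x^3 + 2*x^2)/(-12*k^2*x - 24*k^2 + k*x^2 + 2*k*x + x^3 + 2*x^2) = (-7*k + x)/(-3*k + x)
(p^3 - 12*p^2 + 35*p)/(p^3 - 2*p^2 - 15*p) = (p - 7)/(p + 3)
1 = 1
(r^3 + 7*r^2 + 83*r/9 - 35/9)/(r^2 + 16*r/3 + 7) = (3*r^2 + 14*r - 5)/(3*(r + 3))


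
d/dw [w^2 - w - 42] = 2*w - 1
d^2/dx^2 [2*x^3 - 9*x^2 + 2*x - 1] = 12*x - 18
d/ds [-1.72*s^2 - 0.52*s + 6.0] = -3.44*s - 0.52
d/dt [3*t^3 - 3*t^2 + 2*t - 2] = 9*t^2 - 6*t + 2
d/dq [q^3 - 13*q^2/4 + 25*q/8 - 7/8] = 3*q^2 - 13*q/2 + 25/8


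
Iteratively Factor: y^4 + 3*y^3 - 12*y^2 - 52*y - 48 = (y - 4)*(y^3 + 7*y^2 + 16*y + 12) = (y - 4)*(y + 3)*(y^2 + 4*y + 4) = (y - 4)*(y + 2)*(y + 3)*(y + 2)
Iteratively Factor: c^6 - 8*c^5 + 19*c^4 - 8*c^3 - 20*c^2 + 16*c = (c - 1)*(c^5 - 7*c^4 + 12*c^3 + 4*c^2 - 16*c) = c*(c - 1)*(c^4 - 7*c^3 + 12*c^2 + 4*c - 16) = c*(c - 1)*(c + 1)*(c^3 - 8*c^2 + 20*c - 16) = c*(c - 2)*(c - 1)*(c + 1)*(c^2 - 6*c + 8) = c*(c - 4)*(c - 2)*(c - 1)*(c + 1)*(c - 2)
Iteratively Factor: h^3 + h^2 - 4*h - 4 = (h + 1)*(h^2 - 4) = (h + 1)*(h + 2)*(h - 2)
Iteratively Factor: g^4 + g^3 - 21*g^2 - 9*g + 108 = (g - 3)*(g^3 + 4*g^2 - 9*g - 36) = (g - 3)^2*(g^2 + 7*g + 12) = (g - 3)^2*(g + 4)*(g + 3)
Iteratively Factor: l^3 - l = (l - 1)*(l^2 + l) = (l - 1)*(l + 1)*(l)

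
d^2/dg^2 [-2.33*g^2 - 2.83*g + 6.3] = -4.66000000000000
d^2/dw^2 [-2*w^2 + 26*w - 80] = -4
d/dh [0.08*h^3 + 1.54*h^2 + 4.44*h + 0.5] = 0.24*h^2 + 3.08*h + 4.44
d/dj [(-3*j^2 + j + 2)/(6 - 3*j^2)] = (j^2 - 8*j + 2)/(3*(j^4 - 4*j^2 + 4))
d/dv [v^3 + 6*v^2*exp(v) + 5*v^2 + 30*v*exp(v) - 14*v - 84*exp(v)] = 6*v^2*exp(v) + 3*v^2 + 42*v*exp(v) + 10*v - 54*exp(v) - 14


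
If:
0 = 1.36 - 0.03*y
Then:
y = 45.33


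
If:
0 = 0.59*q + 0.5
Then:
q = -0.85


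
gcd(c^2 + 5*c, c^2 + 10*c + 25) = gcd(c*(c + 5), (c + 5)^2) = c + 5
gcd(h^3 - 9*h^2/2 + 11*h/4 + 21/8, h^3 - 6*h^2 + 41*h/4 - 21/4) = h^2 - 5*h + 21/4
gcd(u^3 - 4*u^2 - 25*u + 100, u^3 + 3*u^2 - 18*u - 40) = u^2 + u - 20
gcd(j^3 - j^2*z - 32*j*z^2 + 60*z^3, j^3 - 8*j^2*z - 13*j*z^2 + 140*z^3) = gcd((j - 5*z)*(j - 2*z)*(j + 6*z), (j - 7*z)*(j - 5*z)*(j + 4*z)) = -j + 5*z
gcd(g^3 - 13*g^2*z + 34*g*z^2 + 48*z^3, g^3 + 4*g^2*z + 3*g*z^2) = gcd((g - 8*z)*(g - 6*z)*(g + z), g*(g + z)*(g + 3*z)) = g + z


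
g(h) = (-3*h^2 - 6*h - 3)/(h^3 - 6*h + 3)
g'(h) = (6 - 3*h^2)*(-3*h^2 - 6*h - 3)/(h^3 - 6*h + 3)^2 + (-6*h - 6)/(h^3 - 6*h + 3)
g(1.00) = 6.00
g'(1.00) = -3.00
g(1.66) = 8.90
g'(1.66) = 15.14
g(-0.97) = -0.00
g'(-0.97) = -0.02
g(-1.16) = -0.01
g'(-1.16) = 0.11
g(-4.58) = 0.59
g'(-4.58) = 0.18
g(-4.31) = 0.64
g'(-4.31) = 0.24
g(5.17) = -1.04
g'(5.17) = 0.36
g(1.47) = 6.92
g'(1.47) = 6.87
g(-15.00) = 0.18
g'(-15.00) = 0.01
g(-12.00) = 0.22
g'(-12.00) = 0.02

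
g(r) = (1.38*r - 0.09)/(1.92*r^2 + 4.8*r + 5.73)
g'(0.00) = 0.25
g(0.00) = -0.02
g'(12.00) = -0.00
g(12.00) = 0.05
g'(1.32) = 0.02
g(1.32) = 0.11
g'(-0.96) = 0.67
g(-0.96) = -0.49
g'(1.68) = 0.00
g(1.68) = 0.12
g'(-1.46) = 0.28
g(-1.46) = -0.75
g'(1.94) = -0.00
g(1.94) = 0.12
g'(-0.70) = 0.62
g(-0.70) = -0.32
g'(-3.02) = -0.22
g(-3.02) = -0.49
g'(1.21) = 0.02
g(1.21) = 0.11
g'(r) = (-3.84*r - 4.8)*(1.38*r - 0.09)/(1.92*r^2 + 4.8*r + 5.73)^2 + 1.38/(1.92*r^2 + 4.8*r + 5.73) = (-2.6496*r^2 + 0.3456*r + 8.3394)/(3.6864*r^4 + 18.432*r^3 + 45.0432*r^2 + 55.008*r + 32.8329)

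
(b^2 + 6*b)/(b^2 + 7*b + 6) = b/(b + 1)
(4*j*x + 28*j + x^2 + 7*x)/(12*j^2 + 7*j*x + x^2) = (x + 7)/(3*j + x)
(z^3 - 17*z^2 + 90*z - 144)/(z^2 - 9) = (z^2 - 14*z + 48)/(z + 3)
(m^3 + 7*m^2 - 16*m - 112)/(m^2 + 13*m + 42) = (m^2 - 16)/(m + 6)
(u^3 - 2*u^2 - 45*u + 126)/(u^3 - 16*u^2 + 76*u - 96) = (u^2 + 4*u - 21)/(u^2 - 10*u + 16)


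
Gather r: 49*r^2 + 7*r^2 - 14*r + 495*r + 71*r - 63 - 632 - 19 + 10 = 56*r^2 + 552*r - 704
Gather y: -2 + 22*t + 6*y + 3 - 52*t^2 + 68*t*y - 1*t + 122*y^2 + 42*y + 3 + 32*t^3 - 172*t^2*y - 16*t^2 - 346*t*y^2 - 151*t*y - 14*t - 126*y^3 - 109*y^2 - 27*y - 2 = 32*t^3 - 68*t^2 + 7*t - 126*y^3 + y^2*(13 - 346*t) + y*(-172*t^2 - 83*t + 21) + 2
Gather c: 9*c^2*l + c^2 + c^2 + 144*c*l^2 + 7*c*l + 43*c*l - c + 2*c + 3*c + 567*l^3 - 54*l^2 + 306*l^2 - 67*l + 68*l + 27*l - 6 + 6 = c^2*(9*l + 2) + c*(144*l^2 + 50*l + 4) + 567*l^3 + 252*l^2 + 28*l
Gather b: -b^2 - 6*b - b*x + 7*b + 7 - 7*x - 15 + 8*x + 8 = -b^2 + b*(1 - x) + x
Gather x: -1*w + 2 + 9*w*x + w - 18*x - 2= x*(9*w - 18)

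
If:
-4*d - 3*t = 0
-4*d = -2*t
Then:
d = 0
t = 0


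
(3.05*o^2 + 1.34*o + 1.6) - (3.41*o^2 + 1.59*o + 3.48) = -0.36*o^2 - 0.25*o - 1.88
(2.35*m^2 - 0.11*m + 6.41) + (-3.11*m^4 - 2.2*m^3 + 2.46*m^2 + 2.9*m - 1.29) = -3.11*m^4 - 2.2*m^3 + 4.81*m^2 + 2.79*m + 5.12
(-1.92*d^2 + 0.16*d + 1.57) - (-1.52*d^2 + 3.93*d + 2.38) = -0.4*d^2 - 3.77*d - 0.81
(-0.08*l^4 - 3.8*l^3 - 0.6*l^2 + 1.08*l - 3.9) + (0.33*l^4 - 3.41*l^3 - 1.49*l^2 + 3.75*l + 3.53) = 0.25*l^4 - 7.21*l^3 - 2.09*l^2 + 4.83*l - 0.37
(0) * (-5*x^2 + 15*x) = 0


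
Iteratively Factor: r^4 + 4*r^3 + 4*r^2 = (r + 2)*(r^3 + 2*r^2) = r*(r + 2)*(r^2 + 2*r) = r*(r + 2)^2*(r)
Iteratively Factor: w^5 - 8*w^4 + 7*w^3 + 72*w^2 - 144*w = (w - 4)*(w^4 - 4*w^3 - 9*w^2 + 36*w) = w*(w - 4)*(w^3 - 4*w^2 - 9*w + 36) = w*(w - 4)*(w - 3)*(w^2 - w - 12) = w*(w - 4)*(w - 3)*(w + 3)*(w - 4)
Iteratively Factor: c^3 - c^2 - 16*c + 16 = (c - 1)*(c^2 - 16) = (c - 1)*(c + 4)*(c - 4)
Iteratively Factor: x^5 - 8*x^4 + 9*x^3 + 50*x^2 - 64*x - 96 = (x + 2)*(x^4 - 10*x^3 + 29*x^2 - 8*x - 48) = (x - 3)*(x + 2)*(x^3 - 7*x^2 + 8*x + 16) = (x - 4)*(x - 3)*(x + 2)*(x^2 - 3*x - 4) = (x - 4)*(x - 3)*(x + 1)*(x + 2)*(x - 4)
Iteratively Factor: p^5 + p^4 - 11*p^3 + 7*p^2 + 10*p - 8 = (p + 4)*(p^4 - 3*p^3 + p^2 + 3*p - 2) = (p - 2)*(p + 4)*(p^3 - p^2 - p + 1) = (p - 2)*(p - 1)*(p + 4)*(p^2 - 1) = (p - 2)*(p - 1)*(p + 1)*(p + 4)*(p - 1)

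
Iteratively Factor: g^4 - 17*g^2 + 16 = (g - 1)*(g^3 + g^2 - 16*g - 16) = (g - 1)*(g + 1)*(g^2 - 16) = (g - 1)*(g + 1)*(g + 4)*(g - 4)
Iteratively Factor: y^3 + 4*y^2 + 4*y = (y)*(y^2 + 4*y + 4) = y*(y + 2)*(y + 2)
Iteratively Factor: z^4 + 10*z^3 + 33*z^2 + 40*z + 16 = (z + 1)*(z^3 + 9*z^2 + 24*z + 16) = (z + 1)*(z + 4)*(z^2 + 5*z + 4) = (z + 1)^2*(z + 4)*(z + 4)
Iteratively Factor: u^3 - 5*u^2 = (u - 5)*(u^2) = u*(u - 5)*(u)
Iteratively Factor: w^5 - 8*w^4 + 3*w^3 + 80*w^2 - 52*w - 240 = (w + 2)*(w^4 - 10*w^3 + 23*w^2 + 34*w - 120) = (w - 5)*(w + 2)*(w^3 - 5*w^2 - 2*w + 24) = (w - 5)*(w - 3)*(w + 2)*(w^2 - 2*w - 8) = (w - 5)*(w - 4)*(w - 3)*(w + 2)*(w + 2)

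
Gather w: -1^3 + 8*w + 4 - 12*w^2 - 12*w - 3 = -12*w^2 - 4*w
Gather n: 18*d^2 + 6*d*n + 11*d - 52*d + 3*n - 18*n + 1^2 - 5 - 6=18*d^2 - 41*d + n*(6*d - 15) - 10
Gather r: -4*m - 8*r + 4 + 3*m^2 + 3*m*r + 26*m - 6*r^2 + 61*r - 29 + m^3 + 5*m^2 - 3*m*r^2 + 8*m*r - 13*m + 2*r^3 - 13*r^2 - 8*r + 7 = m^3 + 8*m^2 + 9*m + 2*r^3 + r^2*(-3*m - 19) + r*(11*m + 45) - 18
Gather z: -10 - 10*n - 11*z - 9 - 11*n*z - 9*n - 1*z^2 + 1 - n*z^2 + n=-18*n + z^2*(-n - 1) + z*(-11*n - 11) - 18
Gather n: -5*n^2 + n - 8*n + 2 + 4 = -5*n^2 - 7*n + 6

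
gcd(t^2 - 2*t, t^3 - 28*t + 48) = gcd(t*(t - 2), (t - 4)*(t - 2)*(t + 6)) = t - 2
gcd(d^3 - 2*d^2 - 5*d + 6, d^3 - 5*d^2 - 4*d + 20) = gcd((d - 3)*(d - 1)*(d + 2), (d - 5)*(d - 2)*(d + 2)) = d + 2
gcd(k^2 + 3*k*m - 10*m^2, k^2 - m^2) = 1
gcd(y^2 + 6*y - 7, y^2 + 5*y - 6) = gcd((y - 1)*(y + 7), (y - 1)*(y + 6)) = y - 1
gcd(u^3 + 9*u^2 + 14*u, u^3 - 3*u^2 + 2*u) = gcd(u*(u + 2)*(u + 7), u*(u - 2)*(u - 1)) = u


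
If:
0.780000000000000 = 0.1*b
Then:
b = 7.80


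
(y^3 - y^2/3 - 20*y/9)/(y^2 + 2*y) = (y^2 - y/3 - 20/9)/(y + 2)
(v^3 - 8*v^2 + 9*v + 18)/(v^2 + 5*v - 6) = (v^3 - 8*v^2 + 9*v + 18)/(v^2 + 5*v - 6)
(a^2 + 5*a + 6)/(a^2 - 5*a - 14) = (a + 3)/(a - 7)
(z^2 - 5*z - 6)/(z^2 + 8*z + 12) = (z^2 - 5*z - 6)/(z^2 + 8*z + 12)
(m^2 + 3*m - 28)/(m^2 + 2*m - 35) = (m - 4)/(m - 5)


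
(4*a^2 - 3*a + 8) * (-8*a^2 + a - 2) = -32*a^4 + 28*a^3 - 75*a^2 + 14*a - 16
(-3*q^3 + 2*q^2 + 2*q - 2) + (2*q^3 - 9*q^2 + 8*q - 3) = -q^3 - 7*q^2 + 10*q - 5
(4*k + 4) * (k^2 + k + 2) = 4*k^3 + 8*k^2 + 12*k + 8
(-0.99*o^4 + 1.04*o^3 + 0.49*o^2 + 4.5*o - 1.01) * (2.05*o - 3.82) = -2.0295*o^5 + 5.9138*o^4 - 2.9683*o^3 + 7.3532*o^2 - 19.2605*o + 3.8582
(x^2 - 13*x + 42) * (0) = 0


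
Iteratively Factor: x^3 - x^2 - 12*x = (x - 4)*(x^2 + 3*x) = x*(x - 4)*(x + 3)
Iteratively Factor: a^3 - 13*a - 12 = (a + 3)*(a^2 - 3*a - 4) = (a + 1)*(a + 3)*(a - 4)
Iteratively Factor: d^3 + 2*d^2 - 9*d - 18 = (d - 3)*(d^2 + 5*d + 6) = (d - 3)*(d + 3)*(d + 2)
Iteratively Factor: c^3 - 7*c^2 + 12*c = (c)*(c^2 - 7*c + 12) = c*(c - 4)*(c - 3)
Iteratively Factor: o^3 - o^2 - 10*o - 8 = (o + 2)*(o^2 - 3*o - 4) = (o - 4)*(o + 2)*(o + 1)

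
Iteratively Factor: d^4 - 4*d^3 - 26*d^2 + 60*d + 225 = (d + 3)*(d^3 - 7*d^2 - 5*d + 75) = (d + 3)^2*(d^2 - 10*d + 25) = (d - 5)*(d + 3)^2*(d - 5)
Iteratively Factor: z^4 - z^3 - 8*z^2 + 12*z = (z + 3)*(z^3 - 4*z^2 + 4*z) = z*(z + 3)*(z^2 - 4*z + 4) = z*(z - 2)*(z + 3)*(z - 2)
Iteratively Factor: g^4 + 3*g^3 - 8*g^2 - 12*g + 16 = (g - 2)*(g^3 + 5*g^2 + 2*g - 8) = (g - 2)*(g + 2)*(g^2 + 3*g - 4) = (g - 2)*(g - 1)*(g + 2)*(g + 4)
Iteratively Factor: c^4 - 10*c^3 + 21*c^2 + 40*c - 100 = (c - 2)*(c^3 - 8*c^2 + 5*c + 50) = (c - 5)*(c - 2)*(c^2 - 3*c - 10) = (c - 5)^2*(c - 2)*(c + 2)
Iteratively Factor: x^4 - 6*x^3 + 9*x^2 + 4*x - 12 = (x - 2)*(x^3 - 4*x^2 + x + 6) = (x - 2)*(x + 1)*(x^2 - 5*x + 6) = (x - 3)*(x - 2)*(x + 1)*(x - 2)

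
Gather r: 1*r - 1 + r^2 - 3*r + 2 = r^2 - 2*r + 1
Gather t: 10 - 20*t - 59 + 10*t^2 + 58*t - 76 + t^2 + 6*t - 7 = 11*t^2 + 44*t - 132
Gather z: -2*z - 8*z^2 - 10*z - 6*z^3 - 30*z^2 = -6*z^3 - 38*z^2 - 12*z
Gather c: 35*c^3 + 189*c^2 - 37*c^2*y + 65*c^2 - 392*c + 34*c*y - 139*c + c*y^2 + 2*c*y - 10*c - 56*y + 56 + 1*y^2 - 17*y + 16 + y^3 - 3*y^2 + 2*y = 35*c^3 + c^2*(254 - 37*y) + c*(y^2 + 36*y - 541) + y^3 - 2*y^2 - 71*y + 72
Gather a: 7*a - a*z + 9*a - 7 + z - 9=a*(16 - z) + z - 16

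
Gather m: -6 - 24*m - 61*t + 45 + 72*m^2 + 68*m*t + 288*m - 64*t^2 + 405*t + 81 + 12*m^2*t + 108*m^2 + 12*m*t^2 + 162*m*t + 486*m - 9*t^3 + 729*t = m^2*(12*t + 180) + m*(12*t^2 + 230*t + 750) - 9*t^3 - 64*t^2 + 1073*t + 120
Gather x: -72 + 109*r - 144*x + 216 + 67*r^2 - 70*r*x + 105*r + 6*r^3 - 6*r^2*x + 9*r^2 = 6*r^3 + 76*r^2 + 214*r + x*(-6*r^2 - 70*r - 144) + 144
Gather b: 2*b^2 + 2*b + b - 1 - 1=2*b^2 + 3*b - 2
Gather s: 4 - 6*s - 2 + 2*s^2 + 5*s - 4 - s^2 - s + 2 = s^2 - 2*s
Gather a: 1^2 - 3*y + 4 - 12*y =5 - 15*y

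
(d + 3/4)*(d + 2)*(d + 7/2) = d^3 + 25*d^2/4 + 89*d/8 + 21/4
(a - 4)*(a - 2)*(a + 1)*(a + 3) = a^4 - 2*a^3 - 13*a^2 + 14*a + 24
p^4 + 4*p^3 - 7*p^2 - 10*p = p*(p - 2)*(p + 1)*(p + 5)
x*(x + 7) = x^2 + 7*x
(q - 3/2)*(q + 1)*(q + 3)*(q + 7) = q^4 + 19*q^3/2 + 29*q^2/2 - 51*q/2 - 63/2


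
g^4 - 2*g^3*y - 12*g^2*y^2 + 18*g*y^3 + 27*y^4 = (g - 3*y)^2*(g + y)*(g + 3*y)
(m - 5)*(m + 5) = m^2 - 25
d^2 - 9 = (d - 3)*(d + 3)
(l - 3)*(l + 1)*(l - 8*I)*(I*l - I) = I*l^4 + 8*l^3 - 3*I*l^3 - 24*l^2 - I*l^2 - 8*l + 3*I*l + 24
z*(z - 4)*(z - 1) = z^3 - 5*z^2 + 4*z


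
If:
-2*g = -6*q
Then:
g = 3*q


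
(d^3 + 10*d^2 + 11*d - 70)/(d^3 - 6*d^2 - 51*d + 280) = (d^2 + 3*d - 10)/(d^2 - 13*d + 40)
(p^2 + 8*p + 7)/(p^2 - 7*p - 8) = (p + 7)/(p - 8)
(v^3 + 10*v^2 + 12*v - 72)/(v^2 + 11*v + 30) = (v^2 + 4*v - 12)/(v + 5)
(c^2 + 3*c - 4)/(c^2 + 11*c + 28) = (c - 1)/(c + 7)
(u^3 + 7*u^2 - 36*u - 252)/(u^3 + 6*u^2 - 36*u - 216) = (u + 7)/(u + 6)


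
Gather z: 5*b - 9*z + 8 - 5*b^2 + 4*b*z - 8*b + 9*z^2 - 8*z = -5*b^2 - 3*b + 9*z^2 + z*(4*b - 17) + 8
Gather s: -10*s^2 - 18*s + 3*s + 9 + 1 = -10*s^2 - 15*s + 10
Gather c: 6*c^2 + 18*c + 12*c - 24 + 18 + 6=6*c^2 + 30*c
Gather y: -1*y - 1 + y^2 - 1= y^2 - y - 2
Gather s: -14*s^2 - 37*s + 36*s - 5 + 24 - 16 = -14*s^2 - s + 3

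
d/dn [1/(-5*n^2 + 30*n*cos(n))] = 2*(3*n*sin(n) + n - 3*cos(n))/(5*n^2*(n - 6*cos(n))^2)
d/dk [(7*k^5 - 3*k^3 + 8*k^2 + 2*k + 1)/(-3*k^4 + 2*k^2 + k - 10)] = (-21*k^8 + 33*k^6 + 76*k^5 - 338*k^4 + 6*k^3 + 94*k^2 - 164*k - 21)/(9*k^8 - 12*k^6 - 6*k^5 + 64*k^4 + 4*k^3 - 39*k^2 - 20*k + 100)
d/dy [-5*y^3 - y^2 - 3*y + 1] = -15*y^2 - 2*y - 3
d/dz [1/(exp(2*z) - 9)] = -2*exp(2*z)/(exp(2*z) - 9)^2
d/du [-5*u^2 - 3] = -10*u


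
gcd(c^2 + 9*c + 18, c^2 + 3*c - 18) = c + 6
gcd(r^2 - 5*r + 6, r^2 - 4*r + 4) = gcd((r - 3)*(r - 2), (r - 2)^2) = r - 2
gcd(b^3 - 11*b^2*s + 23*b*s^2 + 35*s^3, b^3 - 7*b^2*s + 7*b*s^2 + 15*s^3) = -b^2 + 4*b*s + 5*s^2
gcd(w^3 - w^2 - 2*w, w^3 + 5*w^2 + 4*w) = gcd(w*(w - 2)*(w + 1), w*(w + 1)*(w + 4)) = w^2 + w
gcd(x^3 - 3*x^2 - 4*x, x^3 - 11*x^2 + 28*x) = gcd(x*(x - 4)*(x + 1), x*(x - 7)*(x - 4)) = x^2 - 4*x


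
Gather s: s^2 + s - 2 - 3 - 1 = s^2 + s - 6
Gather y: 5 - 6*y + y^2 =y^2 - 6*y + 5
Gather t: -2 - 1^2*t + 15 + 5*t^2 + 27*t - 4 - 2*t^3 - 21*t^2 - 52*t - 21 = -2*t^3 - 16*t^2 - 26*t - 12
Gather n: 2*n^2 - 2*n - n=2*n^2 - 3*n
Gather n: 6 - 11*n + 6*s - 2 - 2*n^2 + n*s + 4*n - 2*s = -2*n^2 + n*(s - 7) + 4*s + 4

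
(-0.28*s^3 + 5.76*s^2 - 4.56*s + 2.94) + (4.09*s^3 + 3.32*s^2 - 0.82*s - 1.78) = 3.81*s^3 + 9.08*s^2 - 5.38*s + 1.16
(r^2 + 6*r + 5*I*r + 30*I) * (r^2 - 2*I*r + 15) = r^4 + 6*r^3 + 3*I*r^3 + 25*r^2 + 18*I*r^2 + 150*r + 75*I*r + 450*I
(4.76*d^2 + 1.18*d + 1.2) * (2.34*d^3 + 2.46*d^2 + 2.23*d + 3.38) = 11.1384*d^5 + 14.4708*d^4 + 16.3256*d^3 + 21.6722*d^2 + 6.6644*d + 4.056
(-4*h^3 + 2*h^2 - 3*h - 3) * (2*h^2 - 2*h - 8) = -8*h^5 + 12*h^4 + 22*h^3 - 16*h^2 + 30*h + 24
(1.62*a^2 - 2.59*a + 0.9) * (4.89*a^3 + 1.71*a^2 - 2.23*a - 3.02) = 7.9218*a^5 - 9.8949*a^4 - 3.6405*a^3 + 2.4223*a^2 + 5.8148*a - 2.718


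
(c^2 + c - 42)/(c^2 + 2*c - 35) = (c - 6)/(c - 5)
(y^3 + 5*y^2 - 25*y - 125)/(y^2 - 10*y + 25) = (y^2 + 10*y + 25)/(y - 5)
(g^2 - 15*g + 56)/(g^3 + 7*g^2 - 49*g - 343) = (g - 8)/(g^2 + 14*g + 49)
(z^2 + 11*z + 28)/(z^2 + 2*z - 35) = (z + 4)/(z - 5)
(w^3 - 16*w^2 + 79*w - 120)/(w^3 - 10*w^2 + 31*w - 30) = (w - 8)/(w - 2)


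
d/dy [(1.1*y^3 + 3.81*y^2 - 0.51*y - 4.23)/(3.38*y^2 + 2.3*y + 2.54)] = (3.718*y^4 + 5.06*y^3 + 18.8688*y^2 + 47.9496*y + 8.4336)/(11.4244*y^4 + 15.548*y^3 + 22.4604*y^2 + 11.684*y + 6.4516)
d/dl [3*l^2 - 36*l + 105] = 6*l - 36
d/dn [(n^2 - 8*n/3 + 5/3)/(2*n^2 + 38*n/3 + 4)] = (81*n^2 + 6*n - 143)/(2*(9*n^4 + 114*n^3 + 397*n^2 + 228*n + 36))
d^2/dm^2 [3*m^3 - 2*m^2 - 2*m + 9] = 18*m - 4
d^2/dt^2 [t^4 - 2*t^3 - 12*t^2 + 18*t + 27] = 12*t^2 - 12*t - 24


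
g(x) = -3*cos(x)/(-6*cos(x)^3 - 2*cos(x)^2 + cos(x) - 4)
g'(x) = -3*(-18*sin(x)*cos(x)^2 - 4*sin(x)*cos(x) + sin(x))*cos(x)/(-6*cos(x)^3 - 2*cos(x)^2 + cos(x) - 4)^2 + 3*sin(x)/(-6*cos(x)^3 - 2*cos(x)^2 + cos(x) - 4) = 24*(6*cos(x)^3 + cos(x)^2 - 2)*sin(x)/(-4*sin(x)^2 + 7*cos(x) + 3*cos(3*x) + 12)^2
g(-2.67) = -1.20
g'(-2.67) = 2.97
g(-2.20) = -0.44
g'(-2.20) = 0.85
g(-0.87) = 0.33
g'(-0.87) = -0.00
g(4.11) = -0.41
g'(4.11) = 0.81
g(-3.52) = -1.51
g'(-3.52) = -3.89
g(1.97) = -0.27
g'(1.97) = -0.65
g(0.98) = 0.33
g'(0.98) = -0.13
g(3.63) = -1.15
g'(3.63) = 2.82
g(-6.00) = 0.28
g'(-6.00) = 0.07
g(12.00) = 0.31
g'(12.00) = -0.11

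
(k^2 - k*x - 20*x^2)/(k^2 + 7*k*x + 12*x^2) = (k - 5*x)/(k + 3*x)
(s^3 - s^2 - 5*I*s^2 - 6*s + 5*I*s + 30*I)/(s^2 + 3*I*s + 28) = (s^3 - s^2*(1 + 5*I) + s*(-6 + 5*I) + 30*I)/(s^2 + 3*I*s + 28)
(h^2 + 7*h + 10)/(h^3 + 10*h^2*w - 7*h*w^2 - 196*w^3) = (h^2 + 7*h + 10)/(h^3 + 10*h^2*w - 7*h*w^2 - 196*w^3)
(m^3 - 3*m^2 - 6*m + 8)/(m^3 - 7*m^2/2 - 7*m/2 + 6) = 2*(m + 2)/(2*m + 3)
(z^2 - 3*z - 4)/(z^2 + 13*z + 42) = (z^2 - 3*z - 4)/(z^2 + 13*z + 42)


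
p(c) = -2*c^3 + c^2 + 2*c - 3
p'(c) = -6*c^2 + 2*c + 2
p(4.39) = -144.16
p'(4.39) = -104.85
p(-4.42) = 180.40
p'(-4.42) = -124.06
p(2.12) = -13.32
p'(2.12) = -20.73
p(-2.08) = 15.16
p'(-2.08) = -28.12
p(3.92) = -100.27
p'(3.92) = -82.36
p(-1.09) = -1.40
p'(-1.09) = -7.31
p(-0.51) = -3.49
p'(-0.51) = -0.58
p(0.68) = -1.81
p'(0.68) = 0.59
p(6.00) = -387.00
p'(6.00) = -202.00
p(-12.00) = 3573.00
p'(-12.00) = -886.00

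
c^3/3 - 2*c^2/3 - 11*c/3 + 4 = (c/3 + 1)*(c - 4)*(c - 1)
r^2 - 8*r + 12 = (r - 6)*(r - 2)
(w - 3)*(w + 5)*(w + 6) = w^3 + 8*w^2 - 3*w - 90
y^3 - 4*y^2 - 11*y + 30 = (y - 5)*(y - 2)*(y + 3)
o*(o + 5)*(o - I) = o^3 + 5*o^2 - I*o^2 - 5*I*o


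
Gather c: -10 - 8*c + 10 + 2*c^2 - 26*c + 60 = 2*c^2 - 34*c + 60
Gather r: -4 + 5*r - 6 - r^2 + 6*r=-r^2 + 11*r - 10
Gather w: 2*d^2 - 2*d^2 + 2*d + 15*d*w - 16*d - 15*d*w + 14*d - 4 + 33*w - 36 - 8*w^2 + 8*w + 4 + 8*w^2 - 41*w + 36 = 0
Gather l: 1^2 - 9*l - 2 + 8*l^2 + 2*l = 8*l^2 - 7*l - 1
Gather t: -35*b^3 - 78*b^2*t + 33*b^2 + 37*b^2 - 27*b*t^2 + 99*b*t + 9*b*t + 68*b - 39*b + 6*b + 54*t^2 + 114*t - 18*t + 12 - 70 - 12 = -35*b^3 + 70*b^2 + 35*b + t^2*(54 - 27*b) + t*(-78*b^2 + 108*b + 96) - 70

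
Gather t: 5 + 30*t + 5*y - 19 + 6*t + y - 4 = 36*t + 6*y - 18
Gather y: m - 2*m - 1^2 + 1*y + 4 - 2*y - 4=-m - y - 1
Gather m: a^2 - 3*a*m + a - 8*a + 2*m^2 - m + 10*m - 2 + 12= a^2 - 7*a + 2*m^2 + m*(9 - 3*a) + 10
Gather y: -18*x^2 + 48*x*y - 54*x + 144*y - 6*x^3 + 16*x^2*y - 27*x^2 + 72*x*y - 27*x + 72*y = -6*x^3 - 45*x^2 - 81*x + y*(16*x^2 + 120*x + 216)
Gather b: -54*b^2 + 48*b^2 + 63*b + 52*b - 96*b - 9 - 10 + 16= -6*b^2 + 19*b - 3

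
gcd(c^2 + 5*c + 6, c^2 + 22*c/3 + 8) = 1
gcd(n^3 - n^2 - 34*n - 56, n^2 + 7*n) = 1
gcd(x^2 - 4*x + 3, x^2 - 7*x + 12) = x - 3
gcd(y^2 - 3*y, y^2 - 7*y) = y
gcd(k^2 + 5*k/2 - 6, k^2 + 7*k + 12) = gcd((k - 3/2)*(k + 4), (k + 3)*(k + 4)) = k + 4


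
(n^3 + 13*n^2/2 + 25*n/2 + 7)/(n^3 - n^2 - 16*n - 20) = (2*n^2 + 9*n + 7)/(2*(n^2 - 3*n - 10))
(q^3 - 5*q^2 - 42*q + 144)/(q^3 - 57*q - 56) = (q^2 + 3*q - 18)/(q^2 + 8*q + 7)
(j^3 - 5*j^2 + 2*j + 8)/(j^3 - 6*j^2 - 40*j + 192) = (j^2 - j - 2)/(j^2 - 2*j - 48)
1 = 1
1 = 1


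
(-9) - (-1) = -8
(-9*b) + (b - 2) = -8*b - 2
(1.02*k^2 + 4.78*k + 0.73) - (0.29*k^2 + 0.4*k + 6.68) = 0.73*k^2 + 4.38*k - 5.95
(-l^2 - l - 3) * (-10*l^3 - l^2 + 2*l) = 10*l^5 + 11*l^4 + 29*l^3 + l^2 - 6*l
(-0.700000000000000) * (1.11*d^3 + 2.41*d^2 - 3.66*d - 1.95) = -0.777*d^3 - 1.687*d^2 + 2.562*d + 1.365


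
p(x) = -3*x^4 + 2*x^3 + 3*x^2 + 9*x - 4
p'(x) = -12*x^3 + 6*x^2 + 6*x + 9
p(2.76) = -88.34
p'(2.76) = -181.03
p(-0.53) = -8.46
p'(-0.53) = 9.29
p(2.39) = -35.93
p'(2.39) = -106.21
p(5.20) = -1788.35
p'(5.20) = -1484.86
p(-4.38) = -1258.05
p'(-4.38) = 1106.16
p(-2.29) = -115.40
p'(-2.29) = 170.83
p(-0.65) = -9.67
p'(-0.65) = 10.93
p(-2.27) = -112.02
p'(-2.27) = 166.66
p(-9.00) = -20983.00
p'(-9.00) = 9189.00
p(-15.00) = -158089.00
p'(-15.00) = 41769.00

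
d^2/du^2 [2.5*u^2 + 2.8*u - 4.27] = 5.00000000000000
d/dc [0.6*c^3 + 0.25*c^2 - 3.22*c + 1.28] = 1.8*c^2 + 0.5*c - 3.22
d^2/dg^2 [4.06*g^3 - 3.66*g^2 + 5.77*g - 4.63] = 24.36*g - 7.32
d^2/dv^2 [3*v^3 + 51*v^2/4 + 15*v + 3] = 18*v + 51/2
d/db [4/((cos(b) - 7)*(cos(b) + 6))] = 4*(-sin(b) + sin(2*b))/((cos(b) - 7)^2*(cos(b) + 6)^2)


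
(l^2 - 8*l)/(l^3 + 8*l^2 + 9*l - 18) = l*(l - 8)/(l^3 + 8*l^2 + 9*l - 18)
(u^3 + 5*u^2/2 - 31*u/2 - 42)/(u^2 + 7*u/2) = u - 1 - 12/u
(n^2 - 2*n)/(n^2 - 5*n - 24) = n*(2 - n)/(-n^2 + 5*n + 24)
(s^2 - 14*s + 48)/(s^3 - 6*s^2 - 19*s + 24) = (s - 6)/(s^2 + 2*s - 3)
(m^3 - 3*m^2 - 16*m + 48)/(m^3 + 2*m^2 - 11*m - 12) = (m - 4)/(m + 1)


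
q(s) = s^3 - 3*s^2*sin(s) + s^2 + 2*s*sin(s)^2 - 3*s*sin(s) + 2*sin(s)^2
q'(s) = -3*s^2*cos(s) + 3*s^2 + 4*s*sin(s)*cos(s) - 6*s*sin(s) - 3*s*cos(s) + 2*s + 2*sin(s)^2 + 4*sin(s)*cos(s) - 3*sin(s)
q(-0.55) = -0.01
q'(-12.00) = 91.51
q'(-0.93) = -0.07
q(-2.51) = -3.85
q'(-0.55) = 0.03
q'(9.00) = 468.83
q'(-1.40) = -0.32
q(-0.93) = -0.01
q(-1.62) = 0.15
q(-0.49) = -0.00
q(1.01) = -0.22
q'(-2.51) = 13.76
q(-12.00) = -1802.82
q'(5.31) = 57.09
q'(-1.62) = -0.06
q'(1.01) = -0.78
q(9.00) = 702.12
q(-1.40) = 0.09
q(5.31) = 269.64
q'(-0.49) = 0.03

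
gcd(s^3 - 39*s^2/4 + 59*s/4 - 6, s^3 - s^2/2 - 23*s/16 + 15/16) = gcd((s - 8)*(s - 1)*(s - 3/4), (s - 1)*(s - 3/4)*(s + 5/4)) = s^2 - 7*s/4 + 3/4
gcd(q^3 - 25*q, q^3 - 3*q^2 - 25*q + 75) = q^2 - 25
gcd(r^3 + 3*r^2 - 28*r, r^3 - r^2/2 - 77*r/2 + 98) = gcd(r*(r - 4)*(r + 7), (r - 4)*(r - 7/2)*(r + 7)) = r^2 + 3*r - 28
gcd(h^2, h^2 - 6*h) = h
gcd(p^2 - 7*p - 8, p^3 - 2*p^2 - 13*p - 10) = p + 1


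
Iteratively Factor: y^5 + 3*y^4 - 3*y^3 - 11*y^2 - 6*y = (y)*(y^4 + 3*y^3 - 3*y^2 - 11*y - 6) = y*(y - 2)*(y^3 + 5*y^2 + 7*y + 3) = y*(y - 2)*(y + 1)*(y^2 + 4*y + 3) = y*(y - 2)*(y + 1)*(y + 3)*(y + 1)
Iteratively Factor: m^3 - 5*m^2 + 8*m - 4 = (m - 2)*(m^2 - 3*m + 2) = (m - 2)*(m - 1)*(m - 2)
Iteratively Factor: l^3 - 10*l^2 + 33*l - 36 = (l - 3)*(l^2 - 7*l + 12) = (l - 4)*(l - 3)*(l - 3)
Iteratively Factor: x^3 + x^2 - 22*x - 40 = (x + 4)*(x^2 - 3*x - 10) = (x - 5)*(x + 4)*(x + 2)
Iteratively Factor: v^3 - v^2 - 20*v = (v)*(v^2 - v - 20) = v*(v + 4)*(v - 5)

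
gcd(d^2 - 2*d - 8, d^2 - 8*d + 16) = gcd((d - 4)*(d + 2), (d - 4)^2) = d - 4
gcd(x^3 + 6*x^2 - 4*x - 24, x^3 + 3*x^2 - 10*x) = x - 2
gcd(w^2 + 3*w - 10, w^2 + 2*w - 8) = w - 2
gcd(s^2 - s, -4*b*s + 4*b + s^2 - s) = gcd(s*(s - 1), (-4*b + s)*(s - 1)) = s - 1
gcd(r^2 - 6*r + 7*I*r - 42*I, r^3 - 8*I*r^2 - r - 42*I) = 1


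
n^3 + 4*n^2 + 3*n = n*(n + 1)*(n + 3)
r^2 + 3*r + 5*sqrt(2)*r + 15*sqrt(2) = (r + 3)*(r + 5*sqrt(2))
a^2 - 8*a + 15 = (a - 5)*(a - 3)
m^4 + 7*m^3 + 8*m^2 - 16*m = m*(m - 1)*(m + 4)^2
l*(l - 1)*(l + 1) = l^3 - l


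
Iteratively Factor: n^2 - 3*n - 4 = (n - 4)*(n + 1)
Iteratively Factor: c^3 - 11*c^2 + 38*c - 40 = (c - 5)*(c^2 - 6*c + 8) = (c - 5)*(c - 4)*(c - 2)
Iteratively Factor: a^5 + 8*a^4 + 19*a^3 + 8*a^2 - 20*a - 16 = (a - 1)*(a^4 + 9*a^3 + 28*a^2 + 36*a + 16) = (a - 1)*(a + 2)*(a^3 + 7*a^2 + 14*a + 8) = (a - 1)*(a + 2)*(a + 4)*(a^2 + 3*a + 2) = (a - 1)*(a + 1)*(a + 2)*(a + 4)*(a + 2)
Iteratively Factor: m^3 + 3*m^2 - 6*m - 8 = (m + 1)*(m^2 + 2*m - 8) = (m - 2)*(m + 1)*(m + 4)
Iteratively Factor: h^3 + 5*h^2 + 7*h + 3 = (h + 1)*(h^2 + 4*h + 3) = (h + 1)^2*(h + 3)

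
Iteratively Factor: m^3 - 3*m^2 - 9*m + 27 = (m - 3)*(m^2 - 9) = (m - 3)^2*(m + 3)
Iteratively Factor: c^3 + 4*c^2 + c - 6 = (c + 2)*(c^2 + 2*c - 3) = (c + 2)*(c + 3)*(c - 1)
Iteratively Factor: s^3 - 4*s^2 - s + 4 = (s + 1)*(s^2 - 5*s + 4) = (s - 1)*(s + 1)*(s - 4)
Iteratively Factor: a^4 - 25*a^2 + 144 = (a - 3)*(a^3 + 3*a^2 - 16*a - 48) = (a - 3)*(a + 3)*(a^2 - 16) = (a - 4)*(a - 3)*(a + 3)*(a + 4)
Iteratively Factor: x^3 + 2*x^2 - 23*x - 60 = (x + 4)*(x^2 - 2*x - 15) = (x + 3)*(x + 4)*(x - 5)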